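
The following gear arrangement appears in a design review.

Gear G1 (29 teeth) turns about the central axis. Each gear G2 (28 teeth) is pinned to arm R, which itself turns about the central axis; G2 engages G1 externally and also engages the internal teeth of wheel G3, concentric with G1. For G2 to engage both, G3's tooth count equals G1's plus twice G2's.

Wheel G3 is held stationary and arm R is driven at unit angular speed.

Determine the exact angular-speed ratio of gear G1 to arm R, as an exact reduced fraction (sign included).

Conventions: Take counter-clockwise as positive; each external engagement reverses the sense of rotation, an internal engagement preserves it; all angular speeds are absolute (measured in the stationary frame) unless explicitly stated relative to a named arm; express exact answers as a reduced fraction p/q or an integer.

class = planetary set [G3 = 29+2·28 = 85; Willis about the carrier]
ring teeth: 29 + 2·28 = 85
29(ω_sun−ω_arm) = −85(ω_ring−ω_arm),  ω_ring = 0, ω_arm = 1
ω_sun = 1 − (85/29)(0−1) = 114/29
ω_out/ω_in = 114/29

114/29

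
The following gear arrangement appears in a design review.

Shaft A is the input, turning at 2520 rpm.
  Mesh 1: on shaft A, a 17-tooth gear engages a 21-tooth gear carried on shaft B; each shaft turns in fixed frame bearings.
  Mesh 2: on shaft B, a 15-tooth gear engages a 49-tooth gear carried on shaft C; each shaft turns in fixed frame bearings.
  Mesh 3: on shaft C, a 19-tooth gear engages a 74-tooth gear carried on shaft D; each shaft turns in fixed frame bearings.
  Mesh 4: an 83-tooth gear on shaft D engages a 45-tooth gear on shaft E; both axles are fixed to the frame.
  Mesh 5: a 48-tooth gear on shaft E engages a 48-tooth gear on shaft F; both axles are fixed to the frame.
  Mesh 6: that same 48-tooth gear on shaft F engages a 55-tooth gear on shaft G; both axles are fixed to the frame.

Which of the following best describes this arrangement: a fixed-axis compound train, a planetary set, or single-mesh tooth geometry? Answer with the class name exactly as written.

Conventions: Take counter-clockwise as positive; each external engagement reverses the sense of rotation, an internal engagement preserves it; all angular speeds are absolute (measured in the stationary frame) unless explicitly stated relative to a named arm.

fixed-axis compound train

6-mesh fixed-axis compound train (all bearings frame-fixed)
classification: fixed-axis compound train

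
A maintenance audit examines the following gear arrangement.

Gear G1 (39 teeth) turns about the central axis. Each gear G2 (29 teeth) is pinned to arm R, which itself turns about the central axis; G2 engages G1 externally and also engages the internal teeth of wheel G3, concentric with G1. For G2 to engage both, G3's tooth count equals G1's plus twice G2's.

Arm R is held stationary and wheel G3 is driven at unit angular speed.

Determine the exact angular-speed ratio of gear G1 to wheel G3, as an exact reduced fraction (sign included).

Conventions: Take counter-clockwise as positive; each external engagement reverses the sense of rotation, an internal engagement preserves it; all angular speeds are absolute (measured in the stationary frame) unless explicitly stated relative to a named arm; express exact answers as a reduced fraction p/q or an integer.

recognized (axles ride arm R): planetary set, 39/29/97 teeth
ring teeth: 39 + 2·29 = 97
39(ω_sun−ω_arm) = −97(ω_ring−ω_arm),  ω_arm = 0, ω_ring = 1
ω_sun = 0 − (97/39)(1−0) = -97/39
ω_out/ω_in = -97/39

-97/39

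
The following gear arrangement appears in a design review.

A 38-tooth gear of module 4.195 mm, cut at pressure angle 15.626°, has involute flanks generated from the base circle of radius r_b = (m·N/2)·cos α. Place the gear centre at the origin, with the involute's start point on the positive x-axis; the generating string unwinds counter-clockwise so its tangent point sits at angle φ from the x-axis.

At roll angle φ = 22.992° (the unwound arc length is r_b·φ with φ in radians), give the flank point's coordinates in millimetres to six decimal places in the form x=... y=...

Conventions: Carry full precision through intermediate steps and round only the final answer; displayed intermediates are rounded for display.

recognized (one wheel, involute flank): single-mesh tooth geometry, m = 4.195, N = 38
pitch radius r_p = m·N/2 = 4.195·38/2 = 79.705000
base radius r_b = r_p·cos α = 79.705000·cos 15.626° = 76.759138
roll angle φ = 22.992° = 0.40128610 rad
x = r_b·(cos φ + φ·sin φ) = 82.692834
y = r_b·(sin φ − φ·cos φ) = 1.626903

x=82.692834 y=1.626903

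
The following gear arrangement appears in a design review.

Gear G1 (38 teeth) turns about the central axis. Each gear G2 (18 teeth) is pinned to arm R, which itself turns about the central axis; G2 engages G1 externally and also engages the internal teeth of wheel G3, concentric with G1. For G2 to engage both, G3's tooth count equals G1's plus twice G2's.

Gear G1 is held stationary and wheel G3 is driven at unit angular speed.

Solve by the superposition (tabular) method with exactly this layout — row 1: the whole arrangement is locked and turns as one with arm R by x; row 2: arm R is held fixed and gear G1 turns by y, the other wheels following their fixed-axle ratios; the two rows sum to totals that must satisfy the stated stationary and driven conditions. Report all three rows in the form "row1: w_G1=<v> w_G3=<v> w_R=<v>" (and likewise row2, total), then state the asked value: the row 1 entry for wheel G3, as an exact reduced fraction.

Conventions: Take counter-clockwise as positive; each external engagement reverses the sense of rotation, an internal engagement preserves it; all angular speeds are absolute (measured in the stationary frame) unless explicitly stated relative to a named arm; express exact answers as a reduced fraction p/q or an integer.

row1: w_G1=37/56 w_G3=37/56 w_R=37/56
row2: w_G1=-37/56 w_G3=19/56 w_R=0
total: w_G1=0 w_G3=1 w_R=37/56
asked value: 37/56

class = planetary set [G3 = 38+2·18 = 74; Willis about the carrier]
row 1 — lock + rotate with arm: ω_sun = ω_ring = ω_arm = x
row 2: sun turns y, ring = −(38/74)·y, arm 0
boundary: total ω_sun = x + y = 0 and total ω_ring = x − (38/74)·y = 1  ⇒  y = -37/56, x = 37/56
row 2 ring = −(38/74)·(-37/56) = 19/56
totals (row 1 + row 2): sun 37/56 + (-37/56) = 0, ring 37/56 + 19/56 = 1, arm 37/56 + 0 = 37/56
asked cell (row1, ring) = 37/56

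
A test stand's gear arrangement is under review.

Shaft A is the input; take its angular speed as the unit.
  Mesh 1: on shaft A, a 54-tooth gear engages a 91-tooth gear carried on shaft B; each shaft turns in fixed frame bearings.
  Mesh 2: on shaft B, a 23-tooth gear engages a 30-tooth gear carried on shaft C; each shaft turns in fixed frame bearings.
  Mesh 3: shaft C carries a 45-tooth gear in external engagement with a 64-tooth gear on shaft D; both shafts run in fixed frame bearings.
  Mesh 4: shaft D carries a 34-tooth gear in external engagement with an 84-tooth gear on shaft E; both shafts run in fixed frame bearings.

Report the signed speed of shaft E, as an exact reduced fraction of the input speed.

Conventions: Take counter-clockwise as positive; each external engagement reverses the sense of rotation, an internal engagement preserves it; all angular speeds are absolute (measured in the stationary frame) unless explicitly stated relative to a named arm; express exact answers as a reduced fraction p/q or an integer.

10557/81536

4-mesh fixed-axis compound train (all bearings frame-fixed)
mesh 1 [54T→91T]: |ω|/ω_in = 1×54/91 = 54/91, sense flips to −
mesh 2 [23T→30T]: |ω|/ω_in = (54/91)×23/30 = 207/455, sense flips to +
mesh 3 [45T→64T]: |ω|/ω_in = (207/455)×45/64 = 1863/5824, sense flips to −
mesh 4 [34T→84T]: |ω|/ω_in = (1863/5824)×34/84 = 10557/81536, sense flips to +
signed output speed (× input speed) = 10557/81536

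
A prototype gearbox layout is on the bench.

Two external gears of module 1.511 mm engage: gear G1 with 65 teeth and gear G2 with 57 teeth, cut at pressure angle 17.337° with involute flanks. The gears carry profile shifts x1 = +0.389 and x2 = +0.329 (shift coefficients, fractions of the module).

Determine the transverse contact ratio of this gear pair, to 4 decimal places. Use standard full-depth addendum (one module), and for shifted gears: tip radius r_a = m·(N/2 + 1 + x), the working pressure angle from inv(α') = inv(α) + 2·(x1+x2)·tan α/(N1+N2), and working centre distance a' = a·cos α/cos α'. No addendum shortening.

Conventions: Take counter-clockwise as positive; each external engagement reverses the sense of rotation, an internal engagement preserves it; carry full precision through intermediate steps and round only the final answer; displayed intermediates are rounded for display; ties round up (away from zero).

topology: single-mesh involute geometry — m = 1.511, 65T/57T pair
base radii: r_b1 = 46.876476, r_b2 = 41.107063
tip radii: r_a1 = 51.206279, r_a2 = 45.071619
inv(α') = inv(17.337°) + 2·(+0.389+0.329)·tan α/(65+57) = 0.01326058  ⇒  α' = 19.25978°
a' = a·cos α / cos α' = 92.1710·cos 17.337°/cos 19.25978° = 93.199671
action lengths: √(r_a1²−r_b1²) = 20.607742, √(r_a2²−r_b2²) = 18.484052
base pitch p_b = π·m·cos α = 4.531286
CR = (20.607742 + 18.484052 − 93.199671·sin 19.25978°)/4.531286 = 1.842681
contact ratio ≈ 1.8427

1.8427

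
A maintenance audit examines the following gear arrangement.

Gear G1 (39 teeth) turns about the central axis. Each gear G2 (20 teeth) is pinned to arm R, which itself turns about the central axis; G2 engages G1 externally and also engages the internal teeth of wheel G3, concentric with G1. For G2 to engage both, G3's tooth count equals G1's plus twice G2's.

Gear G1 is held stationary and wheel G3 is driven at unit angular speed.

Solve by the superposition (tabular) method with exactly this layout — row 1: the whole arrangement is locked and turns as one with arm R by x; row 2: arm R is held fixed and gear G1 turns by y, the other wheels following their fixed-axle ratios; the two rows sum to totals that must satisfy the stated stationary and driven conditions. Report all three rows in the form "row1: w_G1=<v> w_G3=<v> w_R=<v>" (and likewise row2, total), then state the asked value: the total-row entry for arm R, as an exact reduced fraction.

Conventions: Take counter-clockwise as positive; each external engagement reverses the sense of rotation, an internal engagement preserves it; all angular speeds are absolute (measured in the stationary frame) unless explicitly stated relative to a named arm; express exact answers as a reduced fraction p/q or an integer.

planetary set (39T centre, 20T on arm, 79T internal) — Willis relation
row 1 (train locked, turned with arm): all members turn x
row 2 — arm fixed, fixed-axis ratios: sun y, ring −(39/79)·y, arm 0
boundary: total ω_sun = x + y = 0 and total ω_ring = x − (39/79)·y = 1  ⇒  y = -79/118, x = 79/118
row 2 ring = −(39/79)·(-79/118) = 39/118
totals (row 1 + row 2): sun 79/118 + (-79/118) = 0, ring 79/118 + 39/118 = 1, arm 79/118 + 0 = 79/118
asked cell (total, arm) = 79/118

row1: w_G1=79/118 w_G3=79/118 w_R=79/118
row2: w_G1=-79/118 w_G3=39/118 w_R=0
total: w_G1=0 w_G3=1 w_R=79/118
asked value: 79/118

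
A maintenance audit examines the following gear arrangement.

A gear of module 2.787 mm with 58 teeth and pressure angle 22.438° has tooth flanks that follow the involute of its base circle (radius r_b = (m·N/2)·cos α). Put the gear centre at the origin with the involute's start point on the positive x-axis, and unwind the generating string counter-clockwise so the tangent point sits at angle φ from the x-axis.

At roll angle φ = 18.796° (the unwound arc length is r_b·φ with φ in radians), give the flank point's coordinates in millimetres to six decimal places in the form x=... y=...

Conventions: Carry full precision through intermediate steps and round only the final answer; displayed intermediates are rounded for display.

topology: single-mesh involute geometry — m = 2.787, N = 58
pitch radius r_p = m·N/2 = 2.787·58/2 = 80.823000
base radius r_b = r_p·cos α = 80.823000·cos 22.438° = 74.704141
roll angle φ = 18.796° = 0.32805209 rad
x = r_b·(cos φ + φ·sin φ) = 78.616397
y = r_b·(sin φ − φ·cos φ) = 0.869703

x=78.616397 y=0.869703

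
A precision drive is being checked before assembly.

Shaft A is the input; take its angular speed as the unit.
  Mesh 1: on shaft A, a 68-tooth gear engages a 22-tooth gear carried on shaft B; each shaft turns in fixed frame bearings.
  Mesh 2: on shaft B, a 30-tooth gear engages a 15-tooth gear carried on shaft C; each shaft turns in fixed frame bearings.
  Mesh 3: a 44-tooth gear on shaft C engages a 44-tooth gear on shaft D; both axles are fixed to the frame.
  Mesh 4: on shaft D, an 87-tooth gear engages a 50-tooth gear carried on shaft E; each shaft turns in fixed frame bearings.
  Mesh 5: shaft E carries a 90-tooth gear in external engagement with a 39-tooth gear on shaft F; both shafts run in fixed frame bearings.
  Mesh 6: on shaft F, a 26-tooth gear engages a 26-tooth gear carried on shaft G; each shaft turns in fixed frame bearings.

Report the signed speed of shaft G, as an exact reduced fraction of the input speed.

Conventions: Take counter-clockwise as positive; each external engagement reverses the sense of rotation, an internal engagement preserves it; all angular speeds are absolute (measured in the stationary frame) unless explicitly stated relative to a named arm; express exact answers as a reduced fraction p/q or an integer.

17748/715

6-mesh fixed-axis compound train (all bearings frame-fixed)
mesh 1 [68T→22T]: |ω|/ω_in = 1×68/22 = 34/11, sense flips to −
mesh 2 [30T→15T]: |ω|/ω_in = (34/11)×30/15 = 68/11, sense flips to +
mesh 3 [44T→44T]: |ω|/ω_in = (68/11)×44/44 = 68/11, sense flips to −
mesh 4 [87T→50T]: |ω|/ω_in = (68/11)×87/50 = 2958/275, sense flips to +
mesh 5 [90T→39T]: |ω|/ω_in = (2958/275)×90/39 = 17748/715, sense flips to −
mesh 6 [26T→26T]: |ω|/ω_in = (17748/715)×26/26 = 17748/715, sense flips to +
signed output speed (× input speed) = 17748/715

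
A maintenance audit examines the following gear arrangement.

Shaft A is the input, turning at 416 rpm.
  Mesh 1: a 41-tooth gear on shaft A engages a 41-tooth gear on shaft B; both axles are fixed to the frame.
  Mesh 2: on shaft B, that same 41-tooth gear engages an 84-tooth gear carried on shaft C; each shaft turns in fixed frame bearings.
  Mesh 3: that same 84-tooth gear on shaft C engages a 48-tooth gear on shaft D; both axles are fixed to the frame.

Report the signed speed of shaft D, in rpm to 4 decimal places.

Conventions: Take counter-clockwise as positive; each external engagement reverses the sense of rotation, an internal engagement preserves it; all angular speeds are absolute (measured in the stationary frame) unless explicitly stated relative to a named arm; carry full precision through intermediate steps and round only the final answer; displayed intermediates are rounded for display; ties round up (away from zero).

recognized (4 fixed axles, 3 meshes): fixed-axis compound train
mesh 1 [41T→41T]: ω = 416.0000×41/41 = 416.0000 rpm, sense flips to −
mesh 2 [41T→84T]: ω = 416.0000×41/84 = 203.0476 rpm, sense flips to +
mesh 3 [84T→48T]: ω = 203.0476×84/48 = 355.3333 rpm, sense flips to −
signed output speed = -355.3333 rpm

-355.3333 rpm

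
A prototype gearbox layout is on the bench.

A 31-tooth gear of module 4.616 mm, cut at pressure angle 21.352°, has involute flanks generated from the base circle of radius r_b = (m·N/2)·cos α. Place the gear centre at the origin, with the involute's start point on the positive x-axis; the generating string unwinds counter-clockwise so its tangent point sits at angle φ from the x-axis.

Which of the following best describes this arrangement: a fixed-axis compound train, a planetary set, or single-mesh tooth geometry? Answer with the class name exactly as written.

single-mesh tooth geometry

class = single-mesh tooth geometry [base-circle involute, m = 4.616, 31T]
classification: single-mesh tooth geometry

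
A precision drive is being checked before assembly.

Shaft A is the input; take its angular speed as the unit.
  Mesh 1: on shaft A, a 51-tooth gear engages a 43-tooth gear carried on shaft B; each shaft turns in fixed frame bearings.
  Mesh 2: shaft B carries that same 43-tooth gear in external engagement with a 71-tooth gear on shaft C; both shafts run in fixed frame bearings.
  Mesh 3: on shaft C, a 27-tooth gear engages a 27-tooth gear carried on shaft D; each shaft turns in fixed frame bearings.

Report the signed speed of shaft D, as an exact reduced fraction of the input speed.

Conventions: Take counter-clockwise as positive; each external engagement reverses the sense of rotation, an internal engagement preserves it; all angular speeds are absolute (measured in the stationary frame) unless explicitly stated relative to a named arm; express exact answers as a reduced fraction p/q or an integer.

3-mesh fixed-axis compound train (all bearings frame-fixed)
mesh 1 [51T→43T]: |ω|/ω_in = 1×51/43 = 51/43, sense flips to −
mesh 2 [43T→71T]: |ω|/ω_in = (51/43)×43/71 = 51/71, sense flips to +
mesh 3 [27T→27T]: |ω|/ω_in = (51/71)×27/27 = 51/71, sense flips to −
signed output speed (× input speed) = -51/71

-51/71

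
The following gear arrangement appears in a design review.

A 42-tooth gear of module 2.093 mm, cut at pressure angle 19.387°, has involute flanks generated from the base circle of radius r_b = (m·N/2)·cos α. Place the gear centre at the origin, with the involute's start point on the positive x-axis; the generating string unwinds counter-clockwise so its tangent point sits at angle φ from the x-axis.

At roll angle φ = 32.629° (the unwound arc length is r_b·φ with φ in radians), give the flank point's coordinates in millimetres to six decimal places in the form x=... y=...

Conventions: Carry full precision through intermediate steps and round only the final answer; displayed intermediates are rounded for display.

x=47.648526 y=2.470637

recognized (one wheel, involute flank): single-mesh tooth geometry, m = 2.093, N = 42
pitch radius r_p = m·N/2 = 2.093·42/2 = 43.953000
base radius r_b = r_p·cos α = 43.953000·cos 19.387° = 41.460777
roll angle φ = 32.629° = 0.56948348 rad
x = r_b·(cos φ + φ·sin φ) = 47.648526
y = r_b·(sin φ − φ·cos φ) = 2.470637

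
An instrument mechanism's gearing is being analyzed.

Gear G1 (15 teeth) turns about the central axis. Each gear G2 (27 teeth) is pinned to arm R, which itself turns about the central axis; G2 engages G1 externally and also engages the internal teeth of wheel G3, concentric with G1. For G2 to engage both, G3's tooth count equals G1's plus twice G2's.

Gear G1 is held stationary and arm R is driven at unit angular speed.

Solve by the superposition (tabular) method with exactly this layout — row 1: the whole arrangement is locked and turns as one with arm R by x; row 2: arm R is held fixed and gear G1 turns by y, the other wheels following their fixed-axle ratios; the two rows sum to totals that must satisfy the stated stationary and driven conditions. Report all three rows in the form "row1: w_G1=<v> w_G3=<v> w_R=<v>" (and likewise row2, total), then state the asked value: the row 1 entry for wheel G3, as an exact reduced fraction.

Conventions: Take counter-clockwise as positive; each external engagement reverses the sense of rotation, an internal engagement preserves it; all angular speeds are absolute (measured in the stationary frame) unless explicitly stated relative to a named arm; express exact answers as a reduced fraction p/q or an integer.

recognized (axles ride arm R): planetary set, 15/27/69 teeth
row 1: whole set turns with the arm by x
superposition row 2 [arm held]: sun y, ring −(15/69)·y, arm 0
boundary: total ω_sun = x + y = 0 and total ω_arm = x = 1  ⇒  y = -1, x = 1
row 2 ring = −(15/69)·(-1) = 5/23
totals (row 1 + row 2): sun 1 + (-1) = 0, ring 1 + 5/23 = 28/23, arm 1 + 0 = 1
asked cell (row1, ring) = 1

row1: w_G1=1 w_G3=1 w_R=1
row2: w_G1=-1 w_G3=5/23 w_R=0
total: w_G1=0 w_G3=28/23 w_R=1
asked value: 1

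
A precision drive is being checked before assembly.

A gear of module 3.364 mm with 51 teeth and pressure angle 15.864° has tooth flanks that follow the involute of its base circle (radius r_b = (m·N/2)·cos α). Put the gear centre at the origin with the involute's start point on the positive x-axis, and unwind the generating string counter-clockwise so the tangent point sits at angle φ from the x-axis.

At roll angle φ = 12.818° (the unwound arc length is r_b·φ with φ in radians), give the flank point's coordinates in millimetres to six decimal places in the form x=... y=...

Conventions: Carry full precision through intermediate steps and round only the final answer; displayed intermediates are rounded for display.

topology: single-mesh involute geometry — m = 3.364, N = 51
pitch radius r_p = m·N/2 = 3.364·51/2 = 85.782000
base radius r_b = r_p·cos α = 85.782000·cos 15.864° = 82.514843
roll angle φ = 12.818° = 0.22371630 rad
x = r_b·(cos φ + φ·sin φ) = 84.553970
y = r_b·(sin φ − φ·cos φ) = 0.306428

x=84.553970 y=0.306428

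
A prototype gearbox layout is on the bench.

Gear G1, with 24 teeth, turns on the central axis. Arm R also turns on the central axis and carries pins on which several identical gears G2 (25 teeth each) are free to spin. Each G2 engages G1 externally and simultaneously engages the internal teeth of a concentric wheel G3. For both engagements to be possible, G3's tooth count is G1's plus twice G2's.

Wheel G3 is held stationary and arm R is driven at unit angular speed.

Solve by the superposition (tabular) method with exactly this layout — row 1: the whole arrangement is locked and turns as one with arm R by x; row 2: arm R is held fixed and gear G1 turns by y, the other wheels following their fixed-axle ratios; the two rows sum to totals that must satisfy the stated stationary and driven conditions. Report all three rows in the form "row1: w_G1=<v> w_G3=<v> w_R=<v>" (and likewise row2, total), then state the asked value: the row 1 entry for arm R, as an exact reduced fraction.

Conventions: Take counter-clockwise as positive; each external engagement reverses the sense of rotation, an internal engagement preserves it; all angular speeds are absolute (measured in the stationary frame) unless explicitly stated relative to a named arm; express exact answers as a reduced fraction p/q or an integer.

class = planetary set [G3 = 24+2·25 = 74; Willis about the carrier]
row 1 (train locked, turned with arm): all members turn x
superposition row 2 [arm held]: sun y, ring −(24/74)·y, arm 0
boundary: total ω_ring = x − (24/74)·y = 0 and total ω_arm = x = 1  ⇒  y = 37/12, x = 1
row 2 ring = −(24/74)·37/12 = -1
totals (row 1 + row 2): sun 1 + 37/12 = 49/12, ring 1 + (-1) = 0, arm 1 + 0 = 1
asked cell (row1, arm) = 1

row1: w_G1=1 w_G3=1 w_R=1
row2: w_G1=37/12 w_G3=-1 w_R=0
total: w_G1=49/12 w_G3=0 w_R=1
asked value: 1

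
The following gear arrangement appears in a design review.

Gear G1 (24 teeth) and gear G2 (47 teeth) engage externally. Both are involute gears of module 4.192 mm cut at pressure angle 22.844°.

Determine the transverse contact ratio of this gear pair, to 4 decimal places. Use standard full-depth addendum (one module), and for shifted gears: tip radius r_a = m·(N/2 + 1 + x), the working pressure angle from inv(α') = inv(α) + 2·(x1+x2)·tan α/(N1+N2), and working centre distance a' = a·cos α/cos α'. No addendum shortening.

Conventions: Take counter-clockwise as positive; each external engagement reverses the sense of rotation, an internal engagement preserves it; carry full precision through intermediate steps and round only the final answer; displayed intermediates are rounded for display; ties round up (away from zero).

1.5570

single-mesh involute tooth geometry (24T engaging 47T at module 4.192)
base radii: r_b1 = 46.358420, r_b2 = 90.785240
tip radii: r_a1 = 54.496000, r_a2 = 102.704000
no profile shift: α' = α, a' = a
action lengths: √(r_a1²−r_b1²) = 28.648052, √(r_a2²−r_b2²) = 48.022410
base pitch p_b = π·m·cos α = 12.136606
CR = (28.648052 + 48.022410 − 148.816000·sin 22.84400°)/12.136606 = 1.556993
contact ratio ≈ 1.5570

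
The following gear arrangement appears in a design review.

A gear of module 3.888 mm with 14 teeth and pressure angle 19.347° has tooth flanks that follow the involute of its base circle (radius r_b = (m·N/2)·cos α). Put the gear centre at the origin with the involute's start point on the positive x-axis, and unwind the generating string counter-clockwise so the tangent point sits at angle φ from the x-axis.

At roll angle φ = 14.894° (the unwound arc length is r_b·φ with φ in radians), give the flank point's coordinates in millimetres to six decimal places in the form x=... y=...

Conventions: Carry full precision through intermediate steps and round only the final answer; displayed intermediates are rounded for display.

x=26.532112 y=0.149344

recognized (one wheel, involute flank): single-mesh tooth geometry, m = 3.888, N = 14
pitch radius r_p = m·N/2 = 3.888·14/2 = 27.216000
base radius r_b = r_p·cos α = 27.216000·cos 19.347° = 25.679099
roll angle φ = 14.894° = 0.25994934 rad
x = r_b·(cos φ + φ·sin φ) = 26.532112
y = r_b·(sin φ − φ·cos φ) = 0.149344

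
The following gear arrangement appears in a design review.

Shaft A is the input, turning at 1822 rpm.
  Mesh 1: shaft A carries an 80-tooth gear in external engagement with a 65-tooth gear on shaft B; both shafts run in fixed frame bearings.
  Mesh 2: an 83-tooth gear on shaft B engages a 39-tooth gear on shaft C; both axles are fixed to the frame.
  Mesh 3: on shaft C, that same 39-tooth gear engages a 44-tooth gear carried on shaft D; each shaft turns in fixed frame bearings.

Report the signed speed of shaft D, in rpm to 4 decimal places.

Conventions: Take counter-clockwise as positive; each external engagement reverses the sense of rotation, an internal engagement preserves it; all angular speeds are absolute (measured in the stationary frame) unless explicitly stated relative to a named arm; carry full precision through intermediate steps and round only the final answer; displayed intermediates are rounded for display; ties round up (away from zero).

3-mesh fixed-axis compound train (all bearings frame-fixed)
mesh 1 [80T→65T]: ω = 1822.0000×80/65 = 2242.4615 rpm, sense flips to −
mesh 2 [83T→39T]: ω = 2242.4615×83/39 = 4772.4181 rpm, sense flips to +
mesh 3 [39T→44T]: ω = 4772.4181×39/44 = 4230.0979 rpm, sense flips to −
signed output speed = -4230.0979 rpm

-4230.0979 rpm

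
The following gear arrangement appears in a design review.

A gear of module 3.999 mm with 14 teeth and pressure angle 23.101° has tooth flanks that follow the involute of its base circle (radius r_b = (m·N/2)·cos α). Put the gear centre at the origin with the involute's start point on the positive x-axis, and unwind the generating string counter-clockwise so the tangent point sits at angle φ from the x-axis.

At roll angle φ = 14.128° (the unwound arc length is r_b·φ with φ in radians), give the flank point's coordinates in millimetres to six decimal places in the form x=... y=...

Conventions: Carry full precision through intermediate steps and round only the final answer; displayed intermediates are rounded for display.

topology: single-mesh involute geometry — m = 3.999, N = 14
pitch radius r_p = m·N/2 = 3.999·14/2 = 27.993000
base radius r_b = r_p·cos α = 27.993000·cos 23.101° = 25.748371
roll angle φ = 14.128° = 0.24658012 rad
x = r_b·(cos φ + φ·sin φ) = 26.519286
y = r_b·(sin φ − φ·cos φ) = 0.127897

x=26.519286 y=0.127897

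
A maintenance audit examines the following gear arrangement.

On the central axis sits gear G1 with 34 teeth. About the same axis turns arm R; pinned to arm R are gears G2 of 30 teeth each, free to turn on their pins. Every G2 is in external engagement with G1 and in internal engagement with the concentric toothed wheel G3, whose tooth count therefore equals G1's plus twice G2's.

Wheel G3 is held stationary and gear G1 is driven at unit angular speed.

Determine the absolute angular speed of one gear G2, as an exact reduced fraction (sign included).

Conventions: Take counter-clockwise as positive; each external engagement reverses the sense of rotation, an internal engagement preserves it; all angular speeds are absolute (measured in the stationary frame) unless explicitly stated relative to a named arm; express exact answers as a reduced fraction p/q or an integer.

topology: planetary set — G1 34T / G2 30T / G3 94T, arm = carrier (Willis)
ring teeth: 34 + 2·30 = 94
34(ω_sun−ω_arm) = −94(ω_ring−ω_arm),  ω_ring = 0, ω_sun = 1
34(1−ω_arm) = −94(0−ω_arm)  ⇒  128·ω_arm = 34  ⇒  ω_arm = 17/64
sun–planet mesh: 34·(1−17/64) = −30·(ω_p−ω_arm)  ⇒  ω_p−ω_arm = -799/960
ω_p = 17/64 − 799/960 = -17/30
exact speed ratio = -17/30

-17/30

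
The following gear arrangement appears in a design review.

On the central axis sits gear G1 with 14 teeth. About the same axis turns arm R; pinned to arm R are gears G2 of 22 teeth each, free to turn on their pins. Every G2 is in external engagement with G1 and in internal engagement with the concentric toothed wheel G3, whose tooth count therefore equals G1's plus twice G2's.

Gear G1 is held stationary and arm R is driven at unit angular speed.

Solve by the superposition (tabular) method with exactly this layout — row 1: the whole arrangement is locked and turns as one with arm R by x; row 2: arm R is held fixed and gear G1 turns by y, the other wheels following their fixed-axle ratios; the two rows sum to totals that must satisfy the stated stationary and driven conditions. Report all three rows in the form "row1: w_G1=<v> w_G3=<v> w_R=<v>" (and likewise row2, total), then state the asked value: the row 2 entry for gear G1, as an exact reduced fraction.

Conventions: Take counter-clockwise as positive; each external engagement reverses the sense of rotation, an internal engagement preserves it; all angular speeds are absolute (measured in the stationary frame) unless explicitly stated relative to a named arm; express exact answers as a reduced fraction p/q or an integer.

row1: w_G1=1 w_G3=1 w_R=1
row2: w_G1=-1 w_G3=7/29 w_R=0
total: w_G1=0 w_G3=36/29 w_R=1
asked value: -1

class = planetary set [G3 = 14+2·22 = 58; Willis about the carrier]
row 1 (train locked, turned with arm): all members turn x
row 2: sun turns y, ring = −(14/58)·y, arm 0
boundary: total ω_sun = x + y = 0 and total ω_arm = x = 1  ⇒  y = -1, x = 1
row 2 ring = −(14/58)·(-1) = 7/29
totals (row 1 + row 2): sun 1 + (-1) = 0, ring 1 + 7/29 = 36/29, arm 1 + 0 = 1
asked cell (row2, sun) = -1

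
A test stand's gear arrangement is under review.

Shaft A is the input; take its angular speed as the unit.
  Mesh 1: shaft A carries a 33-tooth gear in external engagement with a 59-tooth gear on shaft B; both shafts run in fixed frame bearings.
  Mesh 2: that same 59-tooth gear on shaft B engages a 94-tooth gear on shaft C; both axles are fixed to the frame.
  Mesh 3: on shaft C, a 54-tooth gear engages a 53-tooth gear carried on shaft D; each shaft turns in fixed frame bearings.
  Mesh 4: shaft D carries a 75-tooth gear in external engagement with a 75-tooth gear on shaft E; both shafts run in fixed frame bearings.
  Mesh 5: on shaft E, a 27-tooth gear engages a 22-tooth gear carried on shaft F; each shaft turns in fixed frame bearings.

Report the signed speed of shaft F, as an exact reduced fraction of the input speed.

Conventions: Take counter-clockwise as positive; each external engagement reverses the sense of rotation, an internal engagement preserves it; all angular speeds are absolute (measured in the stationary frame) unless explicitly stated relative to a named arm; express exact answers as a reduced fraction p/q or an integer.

5-mesh fixed-axis compound train (all bearings frame-fixed)
mesh 1 [33T→59T]: |ω|/ω_in = 1×33/59 = 33/59, sense flips to −
mesh 2 [59T→94T]: |ω|/ω_in = (33/59)×59/94 = 33/94, sense flips to +
mesh 3 [54T→53T]: |ω|/ω_in = (33/94)×54/53 = 891/2491, sense flips to −
mesh 4 [75T→75T]: |ω|/ω_in = (891/2491)×75/75 = 891/2491, sense flips to +
mesh 5 [27T→22T]: |ω|/ω_in = (891/2491)×27/22 = 2187/4982, sense flips to −
signed output speed (× input speed) = -2187/4982

-2187/4982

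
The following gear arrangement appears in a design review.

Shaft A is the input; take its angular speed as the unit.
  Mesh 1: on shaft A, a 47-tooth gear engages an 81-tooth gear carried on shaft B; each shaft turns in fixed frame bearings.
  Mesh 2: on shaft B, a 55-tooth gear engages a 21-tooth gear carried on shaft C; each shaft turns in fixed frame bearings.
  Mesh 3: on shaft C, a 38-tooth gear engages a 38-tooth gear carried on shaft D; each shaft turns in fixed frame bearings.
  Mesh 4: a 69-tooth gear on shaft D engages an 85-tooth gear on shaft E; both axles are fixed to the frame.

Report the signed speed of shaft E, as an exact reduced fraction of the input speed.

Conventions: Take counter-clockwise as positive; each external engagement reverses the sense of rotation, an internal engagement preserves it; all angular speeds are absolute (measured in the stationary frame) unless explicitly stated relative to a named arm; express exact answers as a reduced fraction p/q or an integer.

11891/9639

4-mesh fixed-axis compound train (all bearings frame-fixed)
mesh 1 [47T→81T]: |ω|/ω_in = 1×47/81 = 47/81, sense flips to −
mesh 2 [55T→21T]: |ω|/ω_in = (47/81)×55/21 = 2585/1701, sense flips to +
mesh 3 [38T→38T]: |ω|/ω_in = (2585/1701)×38/38 = 2585/1701, sense flips to −
mesh 4 [69T→85T]: |ω|/ω_in = (2585/1701)×69/85 = 11891/9639, sense flips to +
signed output speed (× input speed) = 11891/9639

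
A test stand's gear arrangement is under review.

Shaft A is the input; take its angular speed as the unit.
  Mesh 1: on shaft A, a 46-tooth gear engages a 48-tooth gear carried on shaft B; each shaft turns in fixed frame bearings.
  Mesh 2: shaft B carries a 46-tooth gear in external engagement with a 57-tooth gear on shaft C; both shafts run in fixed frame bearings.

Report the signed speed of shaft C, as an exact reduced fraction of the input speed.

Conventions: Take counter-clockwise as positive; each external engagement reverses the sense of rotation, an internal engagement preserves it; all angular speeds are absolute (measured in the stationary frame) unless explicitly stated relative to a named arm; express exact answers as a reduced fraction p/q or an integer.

529/684

2-mesh fixed-axis compound train (all bearings frame-fixed)
mesh 1 [46T→48T]: |ω|/ω_in = 1×46/48 = 23/24, sense flips to −
mesh 2 [46T→57T]: |ω|/ω_in = (23/24)×46/57 = 529/684, sense flips to +
signed output speed (× input speed) = 529/684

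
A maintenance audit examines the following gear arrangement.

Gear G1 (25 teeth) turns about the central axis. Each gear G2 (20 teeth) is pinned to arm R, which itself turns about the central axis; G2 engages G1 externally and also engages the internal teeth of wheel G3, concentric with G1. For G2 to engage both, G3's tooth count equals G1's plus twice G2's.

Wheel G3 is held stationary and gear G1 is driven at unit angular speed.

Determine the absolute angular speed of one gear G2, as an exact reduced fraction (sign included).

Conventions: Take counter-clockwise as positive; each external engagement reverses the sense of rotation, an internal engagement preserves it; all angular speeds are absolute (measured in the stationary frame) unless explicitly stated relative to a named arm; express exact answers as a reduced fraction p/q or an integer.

recognized (axles ride arm R): planetary set, 25/20/65 teeth
ring teeth: 25 + 2·20 = 65
25(ω_sun−ω_arm) = −65(ω_ring−ω_arm),  ω_ring = 0, ω_sun = 1
25(1−ω_arm) = −65(0−ω_arm)  ⇒  90·ω_arm = 25  ⇒  ω_arm = 5/18
sun–planet mesh: 25·(1−5/18) = −20·(ω_p−ω_arm)  ⇒  ω_p−ω_arm = -65/72
ω_p = 5/18 − 65/72 = -5/8
exact speed ratio = -5/8

-5/8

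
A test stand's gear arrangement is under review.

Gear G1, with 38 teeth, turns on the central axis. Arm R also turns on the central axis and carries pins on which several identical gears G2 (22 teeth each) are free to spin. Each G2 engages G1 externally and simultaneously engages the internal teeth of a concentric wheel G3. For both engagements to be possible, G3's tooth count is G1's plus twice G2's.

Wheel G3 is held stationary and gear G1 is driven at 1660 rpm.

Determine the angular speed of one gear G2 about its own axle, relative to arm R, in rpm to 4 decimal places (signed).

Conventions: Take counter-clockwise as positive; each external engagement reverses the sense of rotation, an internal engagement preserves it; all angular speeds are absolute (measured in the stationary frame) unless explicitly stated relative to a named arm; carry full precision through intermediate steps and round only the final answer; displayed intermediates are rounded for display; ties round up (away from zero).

-1959.3030 rpm

topology: planetary set — G1 38T / G2 22T / G3 82T, arm = carrier (Willis)
normalise by the input: solve with ω_sun = 1, then scale by 1660 rpm
ring teeth: 38 + 2·22 = 82
38(ω_sun−ω_arm) = −82(ω_ring−ω_arm),  ω_ring = 0, ω_sun = 1
38(1−ω_arm) = −82(0−ω_arm)  ⇒  120·ω_arm = 38  ⇒  ω_arm = 19/60
sun–planet mesh: 38·(1−19/60) = −22·(ω_p−ω_arm)  ⇒  ω_p−ω_arm = -779/660
scale: ω_p−ω_arm = -779/660 × 1660 rpm = -1959.3030 rpm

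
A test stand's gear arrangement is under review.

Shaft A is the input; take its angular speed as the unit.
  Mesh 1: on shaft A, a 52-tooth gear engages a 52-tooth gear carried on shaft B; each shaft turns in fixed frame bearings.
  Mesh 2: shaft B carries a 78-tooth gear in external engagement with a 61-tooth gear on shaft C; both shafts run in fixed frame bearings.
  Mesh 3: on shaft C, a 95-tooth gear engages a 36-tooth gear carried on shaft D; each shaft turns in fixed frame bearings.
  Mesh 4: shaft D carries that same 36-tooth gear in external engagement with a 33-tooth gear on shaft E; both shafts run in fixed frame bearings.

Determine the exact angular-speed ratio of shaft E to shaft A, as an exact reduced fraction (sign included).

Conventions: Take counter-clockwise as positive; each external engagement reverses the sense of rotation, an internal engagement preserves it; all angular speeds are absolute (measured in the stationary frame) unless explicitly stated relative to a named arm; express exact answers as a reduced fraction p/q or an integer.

class = fixed-axis compound train [4 meshes; 4 ratios multiply, 4 sense flips]
mesh 1 [52T→52T]: running ratio 1, sense −
mesh 2 [78T→61T]: running ratio 78/61, sense +
mesh 3 [95T→36T]: running ratio 1235/366, sense −
mesh 4 [36T→33T]: running ratio 2470/671, sense +
ω_out/ω_in = 2470/671

2470/671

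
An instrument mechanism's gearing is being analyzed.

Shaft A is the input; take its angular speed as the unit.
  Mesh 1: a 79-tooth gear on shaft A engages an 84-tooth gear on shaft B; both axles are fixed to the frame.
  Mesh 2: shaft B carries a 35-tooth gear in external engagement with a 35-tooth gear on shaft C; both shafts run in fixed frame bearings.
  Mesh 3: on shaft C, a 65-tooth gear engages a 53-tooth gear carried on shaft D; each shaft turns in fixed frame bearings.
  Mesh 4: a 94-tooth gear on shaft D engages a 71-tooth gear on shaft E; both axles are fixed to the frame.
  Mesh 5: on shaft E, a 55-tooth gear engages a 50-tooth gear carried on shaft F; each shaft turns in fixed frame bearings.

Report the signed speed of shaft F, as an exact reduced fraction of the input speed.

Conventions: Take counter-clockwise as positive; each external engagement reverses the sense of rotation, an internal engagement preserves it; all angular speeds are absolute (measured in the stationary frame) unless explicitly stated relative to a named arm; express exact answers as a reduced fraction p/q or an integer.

-530959/316092

5-mesh fixed-axis compound train (all bearings frame-fixed)
mesh 1 [79T→84T]: |ω|/ω_in = 1×79/84 = 79/84, sense flips to −
mesh 2 [35T→35T]: |ω|/ω_in = (79/84)×35/35 = 79/84, sense flips to +
mesh 3 [65T→53T]: |ω|/ω_in = (79/84)×65/53 = 5135/4452, sense flips to −
mesh 4 [94T→71T]: |ω|/ω_in = (5135/4452)×94/71 = 241345/158046, sense flips to +
mesh 5 [55T→50T]: |ω|/ω_in = (241345/158046)×55/50 = 530959/316092, sense flips to −
signed output speed (× input speed) = -530959/316092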